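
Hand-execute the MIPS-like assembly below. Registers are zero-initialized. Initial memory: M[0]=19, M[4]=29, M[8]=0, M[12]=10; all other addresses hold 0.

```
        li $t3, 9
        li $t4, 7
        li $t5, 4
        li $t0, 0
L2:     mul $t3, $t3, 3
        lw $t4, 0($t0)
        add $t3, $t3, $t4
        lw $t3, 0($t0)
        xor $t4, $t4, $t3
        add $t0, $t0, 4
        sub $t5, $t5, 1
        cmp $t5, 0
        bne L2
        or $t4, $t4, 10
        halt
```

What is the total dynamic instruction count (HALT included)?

42

$t3=9
$t4=7
$t5=4
$t0=0
$t3=9*3=27
$t4=M[0]=19
$t3=27+19=46
$t3=M[0]=19
$t4=19^19=0
$t0=0+4=4
$t5=4-1=3
cmp $t5, 0  (cmp 3,0)
bne L2: taken
$t3=19*3=57
$t4=M[4]=29
$t3=57+29=86
$t3=M[4]=29
$t4=29^29=0
$t0=4+4=8
$t5=3-1=2
cmp $t5, 0  (cmp 2,0)
bne L2: taken
$t3=29*3=87
$t4=M[8]=0
$t3=87+0=87
$t3=M[8]=0
$t4=0^0=0
$t0=8+4=12
$t5=2-1=1
cmp $t5, 0  (cmp 1,0)
bne L2: taken
$t3=0*3=0
$t4=M[12]=10
$t3=0+10=10
$t3=M[12]=10
$t4=10^10=0
$t0=12+4=16
$t5=1-1=0
cmp $t5, 0  (cmp 0,0)
bne L2: not taken
$t4=0|10=10
halt.
Total executed instructions: 42.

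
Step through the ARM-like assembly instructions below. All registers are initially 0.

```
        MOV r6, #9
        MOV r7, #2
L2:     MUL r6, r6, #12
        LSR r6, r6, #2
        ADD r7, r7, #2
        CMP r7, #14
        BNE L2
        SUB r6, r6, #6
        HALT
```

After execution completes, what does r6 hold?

after MOV r6, #9: r6=9
after MOV r7, #2: r7=2
after MUL r6, r6, #12: r6=9*12=108
after LSR r6, r6, #2: r6=108>>2=27
after ADD r7, r7, #2: r7=2+2=4
CMP r7, #14  (cmp 4,14)
BNE L2: taken
after MUL r6, r6, #12: r6=27*12=324
after LSR r6, r6, #2: r6=324>>2=81
after ADD r7, r7, #2: r7=4+2=6
CMP r7, #14  (cmp 6,14)
BNE L2: taken
after MUL r6, r6, #12: r6=81*12=972
after LSR r6, r6, #2: r6=972>>2=243
after ADD r7, r7, #2: r7=6+2=8
CMP r7, #14  (cmp 8,14)
BNE L2: taken
after MUL r6, r6, #12: r6=243*12=2916
after LSR r6, r6, #2: r6=2916>>2=729
after ADD r7, r7, #2: r7=8+2=10
CMP r7, #14  (cmp 10,14)
BNE L2: taken
after MUL r6, r6, #12: r6=729*12=8748
after LSR r6, r6, #2: r6=8748>>2=2187
after ADD r7, r7, #2: r7=10+2=12
CMP r7, #14  (cmp 12,14)
BNE L2: taken
after MUL r6, r6, #12: r6=2187*12=26244
after LSR r6, r6, #2: r6=26244>>2=6561
after ADD r7, r7, #2: r7=12+2=14
CMP r7, #14  (cmp 14,14)
BNE L2: not taken
after SUB r6, r6, #6: r6=6561-6=6555
halt.

6555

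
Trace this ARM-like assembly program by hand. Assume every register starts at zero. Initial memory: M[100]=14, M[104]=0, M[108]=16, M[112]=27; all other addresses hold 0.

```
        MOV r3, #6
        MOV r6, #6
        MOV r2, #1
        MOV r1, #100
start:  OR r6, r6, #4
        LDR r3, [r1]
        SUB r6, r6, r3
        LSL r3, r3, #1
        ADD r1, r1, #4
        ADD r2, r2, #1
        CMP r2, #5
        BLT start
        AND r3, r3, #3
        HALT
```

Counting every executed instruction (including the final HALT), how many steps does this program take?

r3=6
r6=6
r2=1
r1=100
r6=6|4=6
r3=M[100]=14
r6=6-14=-8
r3=14<<1=28
r1=100+4=104
r2=1+1=2
CMP r2, #5  (cmp 2,5)
BLT start: taken
r6=(-8)|4=-4
r3=M[104]=0
r6=(-4)-0=-4
r3=0<<1=0
r1=104+4=108
r2=2+1=3
CMP r2, #5  (cmp 3,5)
BLT start: taken
r6=(-4)|4=-4
r3=M[108]=16
r6=(-4)-16=-20
r3=16<<1=32
r1=108+4=112
r2=3+1=4
CMP r2, #5  (cmp 4,5)
BLT start: taken
r6=(-20)|4=-20
r3=M[112]=27
r6=(-20)-27=-47
r3=27<<1=54
r1=112+4=116
r2=4+1=5
CMP r2, #5  (cmp 5,5)
BLT start: not taken
r3=54&3=2
halt.
Total executed instructions: 38.

38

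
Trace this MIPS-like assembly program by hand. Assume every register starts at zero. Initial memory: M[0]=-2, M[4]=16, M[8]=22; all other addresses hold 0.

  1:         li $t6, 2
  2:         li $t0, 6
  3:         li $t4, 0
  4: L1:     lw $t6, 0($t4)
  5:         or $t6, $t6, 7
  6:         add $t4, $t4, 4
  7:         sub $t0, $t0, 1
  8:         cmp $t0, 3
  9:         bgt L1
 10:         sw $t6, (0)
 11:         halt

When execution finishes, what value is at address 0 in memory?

after li $t6, 2: $t6=2
after li $t0, 6: $t0=6
after li $t4, 0: $t4=0
after lw $t6, 0($t4): $t6=M[0]=-2
after or $t6, $t6, 7: $t6=(-2)|7=-1
after add $t4, $t4, 4: $t4=0+4=4
after sub $t0, $t0, 1: $t0=6-1=5
cmp $t0, 3  (cmp 5,3)
bgt L1: taken
after lw $t6, 0($t4): $t6=M[4]=16
after or $t6, $t6, 7: $t6=16|7=23
after add $t4, $t4, 4: $t4=4+4=8
after sub $t0, $t0, 1: $t0=5-1=4
cmp $t0, 3  (cmp 4,3)
bgt L1: taken
after lw $t6, 0($t4): $t6=M[8]=22
after or $t6, $t6, 7: $t6=22|7=23
after add $t4, $t4, 4: $t4=8+4=12
after sub $t0, $t0, 1: $t0=4-1=3
cmp $t0, 3  (cmp 3,3)
bgt L1: not taken
sw $t6, (0) → M[0]=23
halt.

23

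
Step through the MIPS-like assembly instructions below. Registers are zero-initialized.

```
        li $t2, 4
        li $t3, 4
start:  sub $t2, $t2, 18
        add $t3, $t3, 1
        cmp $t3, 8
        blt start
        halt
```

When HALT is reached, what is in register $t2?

after li $t2, 4: $t2=4
after li $t3, 4: $t3=4
after sub $t2, $t2, 18: $t2=4-18=-14
after add $t3, $t3, 1: $t3=4+1=5
cmp $t3, 8  (cmp 5,8)
blt start: taken
after sub $t2, $t2, 18: $t2=(-14)-18=-32
after add $t3, $t3, 1: $t3=5+1=6
cmp $t3, 8  (cmp 6,8)
blt start: taken
after sub $t2, $t2, 18: $t2=(-32)-18=-50
after add $t3, $t3, 1: $t3=6+1=7
cmp $t3, 8  (cmp 7,8)
blt start: taken
after sub $t2, $t2, 18: $t2=(-50)-18=-68
after add $t3, $t3, 1: $t3=7+1=8
cmp $t3, 8  (cmp 8,8)
blt start: not taken
halt.

-68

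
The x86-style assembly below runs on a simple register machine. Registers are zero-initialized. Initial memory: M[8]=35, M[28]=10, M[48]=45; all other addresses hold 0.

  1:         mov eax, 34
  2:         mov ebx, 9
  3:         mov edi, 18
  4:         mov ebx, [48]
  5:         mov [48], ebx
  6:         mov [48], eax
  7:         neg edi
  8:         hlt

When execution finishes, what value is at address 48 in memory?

34

mov eax, 34 → eax=34
mov ebx, 9 → ebx=9
mov edi, 18 → edi=18
mov ebx, [48] → ebx=M[48]=45
mov [48], ebx → M[48]=45
mov [48], eax → M[48]=34
neg edi → edi=-(18)=-18
halt.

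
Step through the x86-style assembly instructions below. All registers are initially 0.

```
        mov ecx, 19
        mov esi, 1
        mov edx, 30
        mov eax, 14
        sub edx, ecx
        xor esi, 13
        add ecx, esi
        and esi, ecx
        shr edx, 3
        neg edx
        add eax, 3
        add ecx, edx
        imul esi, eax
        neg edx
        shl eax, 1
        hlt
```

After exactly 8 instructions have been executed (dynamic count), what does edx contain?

mov ecx, 19 → ecx=19
mov esi, 1 → esi=1
mov edx, 30 → edx=30
mov eax, 14 → eax=14
sub edx, ecx → edx=30-19=11
xor esi, 13 → esi=1^13=12
add ecx, esi → ecx=19+12=31
and esi, ecx → esi=12&31=12
After step 8: edx = 11.

11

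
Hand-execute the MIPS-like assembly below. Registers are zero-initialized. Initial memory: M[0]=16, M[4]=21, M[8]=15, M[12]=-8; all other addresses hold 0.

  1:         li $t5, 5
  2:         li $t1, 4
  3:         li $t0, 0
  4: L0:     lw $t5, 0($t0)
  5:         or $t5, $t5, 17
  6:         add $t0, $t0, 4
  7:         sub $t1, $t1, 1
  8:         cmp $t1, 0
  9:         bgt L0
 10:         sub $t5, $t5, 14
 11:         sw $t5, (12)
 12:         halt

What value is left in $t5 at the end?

-21

$t5=5
$t1=4
$t0=0
$t5=M[0]=16
$t5=16|17=17
$t0=0+4=4
$t1=4-1=3
cmp $t1, 0  (cmp 3,0)
bgt L0: taken
$t5=M[4]=21
$t5=21|17=21
$t0=4+4=8
$t1=3-1=2
cmp $t1, 0  (cmp 2,0)
bgt L0: taken
$t5=M[8]=15
$t5=15|17=31
$t0=8+4=12
$t1=2-1=1
cmp $t1, 0  (cmp 1,0)
bgt L0: taken
$t5=M[12]=-8
$t5=(-8)|17=-7
$t0=12+4=16
$t1=1-1=0
cmp $t1, 0  (cmp 0,0)
bgt L0: not taken
$t5=(-7)-14=-21
sw $t5, (12) → M[12]=-21
halt.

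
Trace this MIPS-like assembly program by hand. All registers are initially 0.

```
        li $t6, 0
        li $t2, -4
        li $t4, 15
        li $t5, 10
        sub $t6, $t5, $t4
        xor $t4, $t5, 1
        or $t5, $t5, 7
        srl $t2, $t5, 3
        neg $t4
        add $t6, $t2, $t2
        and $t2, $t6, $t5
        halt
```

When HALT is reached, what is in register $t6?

2

$t6=0
$t2=-4
$t4=15
$t5=10
$t6=10-15=-5
$t4=10^1=11
$t5=10|7=15
$t2=15>>3=1
$t4=-(11)=-11
$t6=1+1=2
$t2=2&15=2
halt.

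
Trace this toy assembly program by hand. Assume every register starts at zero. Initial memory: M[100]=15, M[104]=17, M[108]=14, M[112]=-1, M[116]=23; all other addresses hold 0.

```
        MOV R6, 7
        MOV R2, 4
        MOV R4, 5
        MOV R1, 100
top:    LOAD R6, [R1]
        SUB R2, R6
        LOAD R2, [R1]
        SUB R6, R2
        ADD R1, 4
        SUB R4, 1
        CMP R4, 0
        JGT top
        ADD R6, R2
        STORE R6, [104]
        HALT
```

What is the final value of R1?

after MOV R6, 7: R6=7
after MOV R2, 4: R2=4
after MOV R4, 5: R4=5
after MOV R1, 100: R1=100
after LOAD R6, [R1]: R6=M[100]=15
after SUB R2, R6: R2=4-15=-11
after LOAD R2, [R1]: R2=M[100]=15
after SUB R6, R2: R6=15-15=0
after ADD R1, 4: R1=100+4=104
after SUB R4, 1: R4=5-1=4
CMP R4, 0  (cmp 4,0)
JGT top: taken
after LOAD R6, [R1]: R6=M[104]=17
after SUB R2, R6: R2=15-17=-2
after LOAD R2, [R1]: R2=M[104]=17
after SUB R6, R2: R6=17-17=0
after ADD R1, 4: R1=104+4=108
after SUB R4, 1: R4=4-1=3
CMP R4, 0  (cmp 3,0)
JGT top: taken
after LOAD R6, [R1]: R6=M[108]=14
after SUB R2, R6: R2=17-14=3
after LOAD R2, [R1]: R2=M[108]=14
after SUB R6, R2: R6=14-14=0
after ADD R1, 4: R1=108+4=112
after SUB R4, 1: R4=3-1=2
CMP R4, 0  (cmp 2,0)
JGT top: taken
after LOAD R6, [R1]: R6=M[112]=-1
after SUB R2, R6: R2=14-(-1)=15
after LOAD R2, [R1]: R2=M[112]=-1
after SUB R6, R2: R6=(-1)-(-1)=0
after ADD R1, 4: R1=112+4=116
after SUB R4, 1: R4=2-1=1
CMP R4, 0  (cmp 1,0)
JGT top: taken
after LOAD R6, [R1]: R6=M[116]=23
after SUB R2, R6: R2=(-1)-23=-24
after LOAD R2, [R1]: R2=M[116]=23
after SUB R6, R2: R6=23-23=0
after ADD R1, 4: R1=116+4=120
after SUB R4, 1: R4=1-1=0
CMP R4, 0  (cmp 0,0)
JGT top: not taken
after ADD R6, R2: R6=0+23=23
STORE R6, [104] → M[104]=23
halt.

120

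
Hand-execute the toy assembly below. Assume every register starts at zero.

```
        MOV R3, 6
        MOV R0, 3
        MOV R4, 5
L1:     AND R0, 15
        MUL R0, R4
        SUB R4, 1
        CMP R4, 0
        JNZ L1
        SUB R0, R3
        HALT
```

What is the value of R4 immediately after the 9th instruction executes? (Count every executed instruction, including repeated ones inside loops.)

4

R3=6
R0=3
R4=5
R0=3&15=3
R0=3*5=15
R4=5-1=4
CMP R4, 0  (cmp 4,0)
JNZ L1: taken
R0=15&15=15
After step 9: R4 = 4.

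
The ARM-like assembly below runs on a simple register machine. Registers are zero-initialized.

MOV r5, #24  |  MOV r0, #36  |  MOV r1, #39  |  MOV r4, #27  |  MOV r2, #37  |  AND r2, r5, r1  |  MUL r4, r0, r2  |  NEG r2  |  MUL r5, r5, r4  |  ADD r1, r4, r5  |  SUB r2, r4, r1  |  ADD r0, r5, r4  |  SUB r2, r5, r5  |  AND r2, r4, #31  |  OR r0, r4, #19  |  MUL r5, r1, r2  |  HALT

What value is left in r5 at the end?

MOV r5, #24 → r5=24
MOV r0, #36 → r0=36
MOV r1, #39 → r1=39
MOV r4, #27 → r4=27
MOV r2, #37 → r2=37
AND r2, r5, r1 → r2=24&39=0
MUL r4, r0, r2 → r4=36*0=0
NEG r2 → r2=-(0)=0
MUL r5, r5, r4 → r5=24*0=0
ADD r1, r4, r5 → r1=0+0=0
SUB r2, r4, r1 → r2=0-0=0
ADD r0, r5, r4 → r0=0+0=0
SUB r2, r5, r5 → r2=0-0=0
AND r2, r4, #31 → r2=0&31=0
OR r0, r4, #19 → r0=0|19=19
MUL r5, r1, r2 → r5=0*0=0
halt.

0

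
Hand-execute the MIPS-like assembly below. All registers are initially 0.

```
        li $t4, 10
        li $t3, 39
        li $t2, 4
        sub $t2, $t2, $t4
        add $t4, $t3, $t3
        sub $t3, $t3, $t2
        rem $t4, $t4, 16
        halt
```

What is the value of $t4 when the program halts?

li $t4, 10 → $t4=10
li $t3, 39 → $t3=39
li $t2, 4 → $t2=4
sub $t2, $t2, $t4 → $t2=4-10=-6
add $t4, $t3, $t3 → $t4=39+39=78
sub $t3, $t3, $t2 → $t3=39-(-6)=45
rem $t4, $t4, 16 → $t4=78%16=14
halt.

14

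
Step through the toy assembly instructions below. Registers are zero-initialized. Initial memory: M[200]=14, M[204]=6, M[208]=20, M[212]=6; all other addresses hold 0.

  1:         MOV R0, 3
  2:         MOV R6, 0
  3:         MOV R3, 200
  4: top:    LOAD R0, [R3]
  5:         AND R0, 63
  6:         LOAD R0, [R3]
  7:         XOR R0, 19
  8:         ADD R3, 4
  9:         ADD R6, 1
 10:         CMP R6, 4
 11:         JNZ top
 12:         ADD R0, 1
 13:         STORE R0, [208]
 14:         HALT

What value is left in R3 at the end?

216

after MOV R0, 3: R0=3
after MOV R6, 0: R6=0
after MOV R3, 200: R3=200
after LOAD R0, [R3]: R0=M[200]=14
after AND R0, 63: R0=14&63=14
after LOAD R0, [R3]: R0=M[200]=14
after XOR R0, 19: R0=14^19=29
after ADD R3, 4: R3=200+4=204
after ADD R6, 1: R6=0+1=1
CMP R6, 4  (cmp 1,4)
JNZ top: taken
after LOAD R0, [R3]: R0=M[204]=6
after AND R0, 63: R0=6&63=6
after LOAD R0, [R3]: R0=M[204]=6
after XOR R0, 19: R0=6^19=21
after ADD R3, 4: R3=204+4=208
after ADD R6, 1: R6=1+1=2
CMP R6, 4  (cmp 2,4)
JNZ top: taken
after LOAD R0, [R3]: R0=M[208]=20
after AND R0, 63: R0=20&63=20
after LOAD R0, [R3]: R0=M[208]=20
after XOR R0, 19: R0=20^19=7
after ADD R3, 4: R3=208+4=212
after ADD R6, 1: R6=2+1=3
CMP R6, 4  (cmp 3,4)
JNZ top: taken
after LOAD R0, [R3]: R0=M[212]=6
after AND R0, 63: R0=6&63=6
after LOAD R0, [R3]: R0=M[212]=6
after XOR R0, 19: R0=6^19=21
after ADD R3, 4: R3=212+4=216
after ADD R6, 1: R6=3+1=4
CMP R6, 4  (cmp 4,4)
JNZ top: not taken
after ADD R0, 1: R0=21+1=22
STORE R0, [208] → M[208]=22
halt.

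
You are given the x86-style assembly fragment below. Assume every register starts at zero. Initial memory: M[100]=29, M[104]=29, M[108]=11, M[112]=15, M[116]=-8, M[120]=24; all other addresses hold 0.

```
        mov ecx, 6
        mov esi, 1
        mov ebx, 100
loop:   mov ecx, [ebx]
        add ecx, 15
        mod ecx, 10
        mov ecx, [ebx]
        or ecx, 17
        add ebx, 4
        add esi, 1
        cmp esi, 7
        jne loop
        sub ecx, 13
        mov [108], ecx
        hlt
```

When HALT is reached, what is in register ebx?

124

mov ecx, 6 → ecx=6
mov esi, 1 → esi=1
mov ebx, 100 → ebx=100
mov ecx, [ebx] → ecx=M[100]=29
add ecx, 15 → ecx=29+15=44
mod ecx, 10 → ecx=44%10=4
mov ecx, [ebx] → ecx=M[100]=29
or ecx, 17 → ecx=29|17=29
add ebx, 4 → ebx=100+4=104
add esi, 1 → esi=1+1=2
cmp esi, 7  (cmp 2,7)
jne loop: taken
mov ecx, [ebx] → ecx=M[104]=29
add ecx, 15 → ecx=29+15=44
mod ecx, 10 → ecx=44%10=4
mov ecx, [ebx] → ecx=M[104]=29
or ecx, 17 → ecx=29|17=29
add ebx, 4 → ebx=104+4=108
add esi, 1 → esi=2+1=3
cmp esi, 7  (cmp 3,7)
jne loop: taken
mov ecx, [ebx] → ecx=M[108]=11
add ecx, 15 → ecx=11+15=26
mod ecx, 10 → ecx=26%10=6
mov ecx, [ebx] → ecx=M[108]=11
or ecx, 17 → ecx=11|17=27
add ebx, 4 → ebx=108+4=112
add esi, 1 → esi=3+1=4
cmp esi, 7  (cmp 4,7)
jne loop: taken
mov ecx, [ebx] → ecx=M[112]=15
add ecx, 15 → ecx=15+15=30
mod ecx, 10 → ecx=30%10=0
mov ecx, [ebx] → ecx=M[112]=15
or ecx, 17 → ecx=15|17=31
add ebx, 4 → ebx=112+4=116
add esi, 1 → esi=4+1=5
cmp esi, 7  (cmp 5,7)
jne loop: taken
mov ecx, [ebx] → ecx=M[116]=-8
add ecx, 15 → ecx=(-8)+15=7
mod ecx, 10 → ecx=7%10=7
mov ecx, [ebx] → ecx=M[116]=-8
or ecx, 17 → ecx=(-8)|17=-7
add ebx, 4 → ebx=116+4=120
add esi, 1 → esi=5+1=6
cmp esi, 7  (cmp 6,7)
jne loop: taken
mov ecx, [ebx] → ecx=M[120]=24
add ecx, 15 → ecx=24+15=39
mod ecx, 10 → ecx=39%10=9
mov ecx, [ebx] → ecx=M[120]=24
or ecx, 17 → ecx=24|17=25
add ebx, 4 → ebx=120+4=124
add esi, 1 → esi=6+1=7
cmp esi, 7  (cmp 7,7)
jne loop: not taken
sub ecx, 13 → ecx=25-13=12
mov [108], ecx → M[108]=12
halt.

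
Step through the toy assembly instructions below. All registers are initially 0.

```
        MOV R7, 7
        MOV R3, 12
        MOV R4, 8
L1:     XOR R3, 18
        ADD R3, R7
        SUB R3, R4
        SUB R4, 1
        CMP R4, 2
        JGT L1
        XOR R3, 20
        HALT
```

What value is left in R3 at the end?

5

MOV R7, 7 → R7=7
MOV R3, 12 → R3=12
MOV R4, 8 → R4=8
XOR R3, 18 → R3=12^18=30
ADD R3, R7 → R3=30+7=37
SUB R3, R4 → R3=37-8=29
SUB R4, 1 → R4=8-1=7
CMP R4, 2  (cmp 7,2)
JGT L1: taken
XOR R3, 18 → R3=29^18=15
ADD R3, R7 → R3=15+7=22
SUB R3, R4 → R3=22-7=15
SUB R4, 1 → R4=7-1=6
CMP R4, 2  (cmp 6,2)
JGT L1: taken
XOR R3, 18 → R3=15^18=29
ADD R3, R7 → R3=29+7=36
SUB R3, R4 → R3=36-6=30
SUB R4, 1 → R4=6-1=5
CMP R4, 2  (cmp 5,2)
JGT L1: taken
XOR R3, 18 → R3=30^18=12
ADD R3, R7 → R3=12+7=19
SUB R3, R4 → R3=19-5=14
SUB R4, 1 → R4=5-1=4
CMP R4, 2  (cmp 4,2)
JGT L1: taken
XOR R3, 18 → R3=14^18=28
ADD R3, R7 → R3=28+7=35
SUB R3, R4 → R3=35-4=31
SUB R4, 1 → R4=4-1=3
CMP R4, 2  (cmp 3,2)
JGT L1: taken
XOR R3, 18 → R3=31^18=13
ADD R3, R7 → R3=13+7=20
SUB R3, R4 → R3=20-3=17
SUB R4, 1 → R4=3-1=2
CMP R4, 2  (cmp 2,2)
JGT L1: not taken
XOR R3, 20 → R3=17^20=5
halt.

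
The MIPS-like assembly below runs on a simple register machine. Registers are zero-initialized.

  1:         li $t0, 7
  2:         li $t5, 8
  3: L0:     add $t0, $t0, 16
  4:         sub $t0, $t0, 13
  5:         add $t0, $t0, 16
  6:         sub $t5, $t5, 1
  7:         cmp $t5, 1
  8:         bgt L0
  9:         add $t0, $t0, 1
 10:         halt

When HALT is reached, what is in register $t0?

$t0=7
$t5=8
$t0=7+16=23
$t0=23-13=10
$t0=10+16=26
$t5=8-1=7
cmp $t5, 1  (cmp 7,1)
bgt L0: taken
$t0=26+16=42
$t0=42-13=29
$t0=29+16=45
$t5=7-1=6
cmp $t5, 1  (cmp 6,1)
bgt L0: taken
$t0=45+16=61
$t0=61-13=48
$t0=48+16=64
$t5=6-1=5
cmp $t5, 1  (cmp 5,1)
bgt L0: taken
$t0=64+16=80
$t0=80-13=67
$t0=67+16=83
$t5=5-1=4
cmp $t5, 1  (cmp 4,1)
bgt L0: taken
$t0=83+16=99
$t0=99-13=86
$t0=86+16=102
$t5=4-1=3
cmp $t5, 1  (cmp 3,1)
bgt L0: taken
$t0=102+16=118
$t0=118-13=105
$t0=105+16=121
$t5=3-1=2
cmp $t5, 1  (cmp 2,1)
bgt L0: taken
$t0=121+16=137
$t0=137-13=124
$t0=124+16=140
$t5=2-1=1
cmp $t5, 1  (cmp 1,1)
bgt L0: not taken
$t0=140+1=141
halt.

141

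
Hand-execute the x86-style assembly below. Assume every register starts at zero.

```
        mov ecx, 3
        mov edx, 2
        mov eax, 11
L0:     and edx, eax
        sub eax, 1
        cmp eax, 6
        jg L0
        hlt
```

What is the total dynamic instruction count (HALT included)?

24

after mov ecx, 3: ecx=3
after mov edx, 2: edx=2
after mov eax, 11: eax=11
after and edx, eax: edx=2&11=2
after sub eax, 1: eax=11-1=10
cmp eax, 6  (cmp 10,6)
jg L0: taken
after and edx, eax: edx=2&10=2
after sub eax, 1: eax=10-1=9
cmp eax, 6  (cmp 9,6)
jg L0: taken
after and edx, eax: edx=2&9=0
after sub eax, 1: eax=9-1=8
cmp eax, 6  (cmp 8,6)
jg L0: taken
after and edx, eax: edx=0&8=0
after sub eax, 1: eax=8-1=7
cmp eax, 6  (cmp 7,6)
jg L0: taken
after and edx, eax: edx=0&7=0
after sub eax, 1: eax=7-1=6
cmp eax, 6  (cmp 6,6)
jg L0: not taken
halt.
Total executed instructions: 24.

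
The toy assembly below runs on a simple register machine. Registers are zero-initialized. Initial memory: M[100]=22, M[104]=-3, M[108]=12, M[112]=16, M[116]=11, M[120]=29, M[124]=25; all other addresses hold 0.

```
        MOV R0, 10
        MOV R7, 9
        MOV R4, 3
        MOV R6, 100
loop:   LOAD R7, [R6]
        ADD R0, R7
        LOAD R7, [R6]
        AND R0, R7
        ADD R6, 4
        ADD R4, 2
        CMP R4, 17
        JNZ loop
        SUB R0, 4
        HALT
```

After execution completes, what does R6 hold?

MOV R0, 10 → R0=10
MOV R7, 9 → R7=9
MOV R4, 3 → R4=3
MOV R6, 100 → R6=100
LOAD R7, [R6] → R7=M[100]=22
ADD R0, R7 → R0=10+22=32
LOAD R7, [R6] → R7=M[100]=22
AND R0, R7 → R0=32&22=0
ADD R6, 4 → R6=100+4=104
ADD R4, 2 → R4=3+2=5
CMP R4, 17  (cmp 5,17)
JNZ loop: taken
LOAD R7, [R6] → R7=M[104]=-3
ADD R0, R7 → R0=0+(-3)=-3
LOAD R7, [R6] → R7=M[104]=-3
AND R0, R7 → R0=(-3)&(-3)=-3
ADD R6, 4 → R6=104+4=108
ADD R4, 2 → R4=5+2=7
CMP R4, 17  (cmp 7,17)
JNZ loop: taken
LOAD R7, [R6] → R7=M[108]=12
ADD R0, R7 → R0=(-3)+12=9
LOAD R7, [R6] → R7=M[108]=12
AND R0, R7 → R0=9&12=8
ADD R6, 4 → R6=108+4=112
ADD R4, 2 → R4=7+2=9
CMP R4, 17  (cmp 9,17)
JNZ loop: taken
LOAD R7, [R6] → R7=M[112]=16
ADD R0, R7 → R0=8+16=24
LOAD R7, [R6] → R7=M[112]=16
AND R0, R7 → R0=24&16=16
ADD R6, 4 → R6=112+4=116
ADD R4, 2 → R4=9+2=11
CMP R4, 17  (cmp 11,17)
JNZ loop: taken
LOAD R7, [R6] → R7=M[116]=11
ADD R0, R7 → R0=16+11=27
LOAD R7, [R6] → R7=M[116]=11
AND R0, R7 → R0=27&11=11
ADD R6, 4 → R6=116+4=120
ADD R4, 2 → R4=11+2=13
CMP R4, 17  (cmp 13,17)
JNZ loop: taken
LOAD R7, [R6] → R7=M[120]=29
ADD R0, R7 → R0=11+29=40
LOAD R7, [R6] → R7=M[120]=29
AND R0, R7 → R0=40&29=8
ADD R6, 4 → R6=120+4=124
ADD R4, 2 → R4=13+2=15
CMP R4, 17  (cmp 15,17)
JNZ loop: taken
LOAD R7, [R6] → R7=M[124]=25
ADD R0, R7 → R0=8+25=33
LOAD R7, [R6] → R7=M[124]=25
AND R0, R7 → R0=33&25=1
ADD R6, 4 → R6=124+4=128
ADD R4, 2 → R4=15+2=17
CMP R4, 17  (cmp 17,17)
JNZ loop: not taken
SUB R0, 4 → R0=1-4=-3
halt.

128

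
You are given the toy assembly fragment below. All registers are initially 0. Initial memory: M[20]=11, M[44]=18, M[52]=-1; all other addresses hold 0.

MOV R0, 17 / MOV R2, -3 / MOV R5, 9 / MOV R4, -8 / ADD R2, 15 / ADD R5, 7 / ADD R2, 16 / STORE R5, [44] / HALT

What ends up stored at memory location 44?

16

after MOV R0, 17: R0=17
after MOV R2, -3: R2=-3
after MOV R5, 9: R5=9
after MOV R4, -8: R4=-8
after ADD R2, 15: R2=(-3)+15=12
after ADD R5, 7: R5=9+7=16
after ADD R2, 16: R2=12+16=28
STORE R5, [44] → M[44]=16
halt.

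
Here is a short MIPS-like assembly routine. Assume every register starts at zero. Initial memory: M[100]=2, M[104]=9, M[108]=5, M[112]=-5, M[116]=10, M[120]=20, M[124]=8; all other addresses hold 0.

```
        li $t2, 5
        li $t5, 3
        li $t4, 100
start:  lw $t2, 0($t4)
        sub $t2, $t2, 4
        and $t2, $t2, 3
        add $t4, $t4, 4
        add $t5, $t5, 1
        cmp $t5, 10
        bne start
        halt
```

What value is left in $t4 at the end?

after li $t2, 5: $t2=5
after li $t5, 3: $t5=3
after li $t4, 100: $t4=100
after lw $t2, 0($t4): $t2=M[100]=2
after sub $t2, $t2, 4: $t2=2-4=-2
after and $t2, $t2, 3: $t2=(-2)&3=2
after add $t4, $t4, 4: $t4=100+4=104
after add $t5, $t5, 1: $t5=3+1=4
cmp $t5, 10  (cmp 4,10)
bne start: taken
after lw $t2, 0($t4): $t2=M[104]=9
after sub $t2, $t2, 4: $t2=9-4=5
after and $t2, $t2, 3: $t2=5&3=1
after add $t4, $t4, 4: $t4=104+4=108
after add $t5, $t5, 1: $t5=4+1=5
cmp $t5, 10  (cmp 5,10)
bne start: taken
after lw $t2, 0($t4): $t2=M[108]=5
after sub $t2, $t2, 4: $t2=5-4=1
after and $t2, $t2, 3: $t2=1&3=1
after add $t4, $t4, 4: $t4=108+4=112
after add $t5, $t5, 1: $t5=5+1=6
cmp $t5, 10  (cmp 6,10)
bne start: taken
after lw $t2, 0($t4): $t2=M[112]=-5
after sub $t2, $t2, 4: $t2=(-5)-4=-9
after and $t2, $t2, 3: $t2=(-9)&3=3
after add $t4, $t4, 4: $t4=112+4=116
after add $t5, $t5, 1: $t5=6+1=7
cmp $t5, 10  (cmp 7,10)
bne start: taken
after lw $t2, 0($t4): $t2=M[116]=10
after sub $t2, $t2, 4: $t2=10-4=6
after and $t2, $t2, 3: $t2=6&3=2
after add $t4, $t4, 4: $t4=116+4=120
after add $t5, $t5, 1: $t5=7+1=8
cmp $t5, 10  (cmp 8,10)
bne start: taken
after lw $t2, 0($t4): $t2=M[120]=20
after sub $t2, $t2, 4: $t2=20-4=16
after and $t2, $t2, 3: $t2=16&3=0
after add $t4, $t4, 4: $t4=120+4=124
after add $t5, $t5, 1: $t5=8+1=9
cmp $t5, 10  (cmp 9,10)
bne start: taken
after lw $t2, 0($t4): $t2=M[124]=8
after sub $t2, $t2, 4: $t2=8-4=4
after and $t2, $t2, 3: $t2=4&3=0
after add $t4, $t4, 4: $t4=124+4=128
after add $t5, $t5, 1: $t5=9+1=10
cmp $t5, 10  (cmp 10,10)
bne start: not taken
halt.

128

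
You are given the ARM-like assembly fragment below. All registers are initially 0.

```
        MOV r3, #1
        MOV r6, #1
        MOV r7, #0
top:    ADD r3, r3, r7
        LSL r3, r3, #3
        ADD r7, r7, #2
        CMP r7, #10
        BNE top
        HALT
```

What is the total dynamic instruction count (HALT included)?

29

r3=1
r6=1
r7=0
r3=1+0=1
r3=1<<3=8
r7=0+2=2
CMP r7, #10  (cmp 2,10)
BNE top: taken
r3=8+2=10
r3=10<<3=80
r7=2+2=4
CMP r7, #10  (cmp 4,10)
BNE top: taken
r3=80+4=84
r3=84<<3=672
r7=4+2=6
CMP r7, #10  (cmp 6,10)
BNE top: taken
r3=672+6=678
r3=678<<3=5424
r7=6+2=8
CMP r7, #10  (cmp 8,10)
BNE top: taken
r3=5424+8=5432
r3=5432<<3=43456
r7=8+2=10
CMP r7, #10  (cmp 10,10)
BNE top: not taken
halt.
Total executed instructions: 29.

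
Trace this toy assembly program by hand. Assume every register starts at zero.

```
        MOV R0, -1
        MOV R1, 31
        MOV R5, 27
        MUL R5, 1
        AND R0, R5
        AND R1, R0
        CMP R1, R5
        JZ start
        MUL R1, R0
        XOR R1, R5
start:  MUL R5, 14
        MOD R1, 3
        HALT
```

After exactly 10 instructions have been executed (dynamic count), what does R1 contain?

0

MOV R0, -1 → R0=-1
MOV R1, 31 → R1=31
MOV R5, 27 → R5=27
MUL R5, 1 → R5=27*1=27
AND R0, R5 → R0=(-1)&27=27
AND R1, R0 → R1=31&27=27
CMP R1, R5  (cmp 27,27)
JZ start: taken
MUL R5, 14 → R5=27*14=378
MOD R1, 3 → R1=27%3=0
After step 10: R1 = 0.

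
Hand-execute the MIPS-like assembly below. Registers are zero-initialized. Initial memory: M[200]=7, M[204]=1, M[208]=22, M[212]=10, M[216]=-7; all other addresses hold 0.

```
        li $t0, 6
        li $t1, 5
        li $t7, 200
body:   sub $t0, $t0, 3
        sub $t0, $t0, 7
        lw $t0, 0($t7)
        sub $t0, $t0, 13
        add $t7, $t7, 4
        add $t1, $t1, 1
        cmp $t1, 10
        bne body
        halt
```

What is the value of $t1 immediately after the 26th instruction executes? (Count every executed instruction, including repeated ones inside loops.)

8

after li $t0, 6: $t0=6
after li $t1, 5: $t1=5
after li $t7, 200: $t7=200
after sub $t0, $t0, 3: $t0=6-3=3
after sub $t0, $t0, 7: $t0=3-7=-4
after lw $t0, 0($t7): $t0=M[200]=7
after sub $t0, $t0, 13: $t0=7-13=-6
after add $t7, $t7, 4: $t7=200+4=204
after add $t1, $t1, 1: $t1=5+1=6
cmp $t1, 10  (cmp 6,10)
bne body: taken
after sub $t0, $t0, 3: $t0=(-6)-3=-9
after sub $t0, $t0, 7: $t0=(-9)-7=-16
after lw $t0, 0($t7): $t0=M[204]=1
after sub $t0, $t0, 13: $t0=1-13=-12
after add $t7, $t7, 4: $t7=204+4=208
after add $t1, $t1, 1: $t1=6+1=7
cmp $t1, 10  (cmp 7,10)
bne body: taken
after sub $t0, $t0, 3: $t0=(-12)-3=-15
after sub $t0, $t0, 7: $t0=(-15)-7=-22
after lw $t0, 0($t7): $t0=M[208]=22
after sub $t0, $t0, 13: $t0=22-13=9
after add $t7, $t7, 4: $t7=208+4=212
after add $t1, $t1, 1: $t1=7+1=8
cmp $t1, 10  (cmp 8,10)
After step 26: $t1 = 8.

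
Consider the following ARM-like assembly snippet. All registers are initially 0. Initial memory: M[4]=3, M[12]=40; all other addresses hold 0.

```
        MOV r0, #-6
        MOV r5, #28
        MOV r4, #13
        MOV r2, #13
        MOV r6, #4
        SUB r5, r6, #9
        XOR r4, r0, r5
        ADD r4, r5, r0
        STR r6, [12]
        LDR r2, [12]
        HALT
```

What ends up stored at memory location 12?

r0=-6
r5=28
r4=13
r2=13
r6=4
r5=4-9=-5
r4=(-6)^(-5)=1
r4=(-5)+(-6)=-11
STR r6, [12] → M[12]=4
r2=M[12]=4
halt.

4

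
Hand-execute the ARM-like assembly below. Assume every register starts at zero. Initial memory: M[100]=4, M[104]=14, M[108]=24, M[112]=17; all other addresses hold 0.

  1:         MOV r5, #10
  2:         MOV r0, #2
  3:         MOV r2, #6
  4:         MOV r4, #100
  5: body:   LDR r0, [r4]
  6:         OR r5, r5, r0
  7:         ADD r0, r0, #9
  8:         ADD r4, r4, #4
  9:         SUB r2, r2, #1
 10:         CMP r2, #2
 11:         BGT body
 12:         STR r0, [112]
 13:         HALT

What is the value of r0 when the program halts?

26

MOV r5, #10 → r5=10
MOV r0, #2 → r0=2
MOV r2, #6 → r2=6
MOV r4, #100 → r4=100
LDR r0, [r4] → r0=M[100]=4
OR r5, r5, r0 → r5=10|4=14
ADD r0, r0, #9 → r0=4+9=13
ADD r4, r4, #4 → r4=100+4=104
SUB r2, r2, #1 → r2=6-1=5
CMP r2, #2  (cmp 5,2)
BGT body: taken
LDR r0, [r4] → r0=M[104]=14
OR r5, r5, r0 → r5=14|14=14
ADD r0, r0, #9 → r0=14+9=23
ADD r4, r4, #4 → r4=104+4=108
SUB r2, r2, #1 → r2=5-1=4
CMP r2, #2  (cmp 4,2)
BGT body: taken
LDR r0, [r4] → r0=M[108]=24
OR r5, r5, r0 → r5=14|24=30
ADD r0, r0, #9 → r0=24+9=33
ADD r4, r4, #4 → r4=108+4=112
SUB r2, r2, #1 → r2=4-1=3
CMP r2, #2  (cmp 3,2)
BGT body: taken
LDR r0, [r4] → r0=M[112]=17
OR r5, r5, r0 → r5=30|17=31
ADD r0, r0, #9 → r0=17+9=26
ADD r4, r4, #4 → r4=112+4=116
SUB r2, r2, #1 → r2=3-1=2
CMP r2, #2  (cmp 2,2)
BGT body: not taken
STR r0, [112] → M[112]=26
halt.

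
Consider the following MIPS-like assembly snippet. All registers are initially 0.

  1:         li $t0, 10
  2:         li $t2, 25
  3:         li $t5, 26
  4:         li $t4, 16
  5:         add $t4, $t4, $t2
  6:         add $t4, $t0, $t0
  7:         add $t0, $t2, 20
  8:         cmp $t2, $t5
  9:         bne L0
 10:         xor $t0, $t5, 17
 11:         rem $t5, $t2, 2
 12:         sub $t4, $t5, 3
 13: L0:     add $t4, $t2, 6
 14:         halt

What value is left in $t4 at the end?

31

$t0=10
$t2=25
$t5=26
$t4=16
$t4=16+25=41
$t4=10+10=20
$t0=25+20=45
cmp $t2, $t5  (cmp 25,26)
bne L0: taken
$t4=25+6=31
halt.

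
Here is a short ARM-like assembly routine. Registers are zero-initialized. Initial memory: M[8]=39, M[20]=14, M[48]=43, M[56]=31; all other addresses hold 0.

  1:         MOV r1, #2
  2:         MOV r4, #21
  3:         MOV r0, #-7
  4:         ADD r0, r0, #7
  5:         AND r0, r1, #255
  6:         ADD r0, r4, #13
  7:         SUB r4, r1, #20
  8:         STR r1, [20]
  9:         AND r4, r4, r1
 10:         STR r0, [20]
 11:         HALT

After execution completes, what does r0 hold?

MOV r1, #2 → r1=2
MOV r4, #21 → r4=21
MOV r0, #-7 → r0=-7
ADD r0, r0, #7 → r0=(-7)+7=0
AND r0, r1, #255 → r0=2&255=2
ADD r0, r4, #13 → r0=21+13=34
SUB r4, r1, #20 → r4=2-20=-18
STR r1, [20] → M[20]=2
AND r4, r4, r1 → r4=(-18)&2=2
STR r0, [20] → M[20]=34
halt.

34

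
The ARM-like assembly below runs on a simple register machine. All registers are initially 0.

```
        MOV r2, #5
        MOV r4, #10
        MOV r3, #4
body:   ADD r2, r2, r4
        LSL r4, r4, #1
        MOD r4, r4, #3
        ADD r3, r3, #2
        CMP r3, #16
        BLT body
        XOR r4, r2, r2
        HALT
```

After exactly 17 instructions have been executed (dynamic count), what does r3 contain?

8

r2=5
r4=10
r3=4
r2=5+10=15
r4=10<<1=20
r4=20%3=2
r3=4+2=6
CMP r3, #16  (cmp 6,16)
BLT body: taken
r2=15+2=17
r4=2<<1=4
r4=4%3=1
r3=6+2=8
CMP r3, #16  (cmp 8,16)
BLT body: taken
r2=17+1=18
r4=1<<1=2
After step 17: r3 = 8.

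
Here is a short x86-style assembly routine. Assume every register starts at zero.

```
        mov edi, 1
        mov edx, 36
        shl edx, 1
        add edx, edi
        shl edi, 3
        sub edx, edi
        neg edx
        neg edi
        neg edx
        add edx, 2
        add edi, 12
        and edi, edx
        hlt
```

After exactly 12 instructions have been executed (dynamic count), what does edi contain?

mov edi, 1 → edi=1
mov edx, 36 → edx=36
shl edx, 1 → edx=36<<1=72
add edx, edi → edx=72+1=73
shl edi, 3 → edi=1<<3=8
sub edx, edi → edx=73-8=65
neg edx → edx=-(65)=-65
neg edi → edi=-(8)=-8
neg edx → edx=-(-65)=65
add edx, 2 → edx=65+2=67
add edi, 12 → edi=(-8)+12=4
and edi, edx → edi=4&67=0
After step 12: edi = 0.

0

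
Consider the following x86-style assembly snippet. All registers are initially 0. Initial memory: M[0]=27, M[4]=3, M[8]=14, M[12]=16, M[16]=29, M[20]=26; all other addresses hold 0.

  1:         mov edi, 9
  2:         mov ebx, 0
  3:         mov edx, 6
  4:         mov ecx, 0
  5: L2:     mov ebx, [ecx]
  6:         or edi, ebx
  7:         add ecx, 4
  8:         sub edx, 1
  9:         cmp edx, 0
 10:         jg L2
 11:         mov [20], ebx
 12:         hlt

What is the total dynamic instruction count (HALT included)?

mov edi, 9 → edi=9
mov ebx, 0 → ebx=0
mov edx, 6 → edx=6
mov ecx, 0 → ecx=0
mov ebx, [ecx] → ebx=M[0]=27
or edi, ebx → edi=9|27=27
add ecx, 4 → ecx=0+4=4
sub edx, 1 → edx=6-1=5
cmp edx, 0  (cmp 5,0)
jg L2: taken
mov ebx, [ecx] → ebx=M[4]=3
or edi, ebx → edi=27|3=27
add ecx, 4 → ecx=4+4=8
sub edx, 1 → edx=5-1=4
cmp edx, 0  (cmp 4,0)
jg L2: taken
mov ebx, [ecx] → ebx=M[8]=14
or edi, ebx → edi=27|14=31
add ecx, 4 → ecx=8+4=12
sub edx, 1 → edx=4-1=3
cmp edx, 0  (cmp 3,0)
jg L2: taken
mov ebx, [ecx] → ebx=M[12]=16
or edi, ebx → edi=31|16=31
add ecx, 4 → ecx=12+4=16
sub edx, 1 → edx=3-1=2
cmp edx, 0  (cmp 2,0)
jg L2: taken
mov ebx, [ecx] → ebx=M[16]=29
or edi, ebx → edi=31|29=31
add ecx, 4 → ecx=16+4=20
sub edx, 1 → edx=2-1=1
cmp edx, 0  (cmp 1,0)
jg L2: taken
mov ebx, [ecx] → ebx=M[20]=26
or edi, ebx → edi=31|26=31
add ecx, 4 → ecx=20+4=24
sub edx, 1 → edx=1-1=0
cmp edx, 0  (cmp 0,0)
jg L2: not taken
mov [20], ebx → M[20]=26
halt.
Total executed instructions: 42.

42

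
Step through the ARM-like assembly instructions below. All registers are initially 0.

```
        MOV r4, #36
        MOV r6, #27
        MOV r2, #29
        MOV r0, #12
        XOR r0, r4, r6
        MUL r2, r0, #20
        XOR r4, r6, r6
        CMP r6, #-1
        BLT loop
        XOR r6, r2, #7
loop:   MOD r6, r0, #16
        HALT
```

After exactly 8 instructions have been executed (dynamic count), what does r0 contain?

63

MOV r4, #36 → r4=36
MOV r6, #27 → r6=27
MOV r2, #29 → r2=29
MOV r0, #12 → r0=12
XOR r0, r4, r6 → r0=36^27=63
MUL r2, r0, #20 → r2=63*20=1260
XOR r4, r6, r6 → r4=27^27=0
CMP r6, #-1  (cmp 27,-1)
After step 8: r0 = 63.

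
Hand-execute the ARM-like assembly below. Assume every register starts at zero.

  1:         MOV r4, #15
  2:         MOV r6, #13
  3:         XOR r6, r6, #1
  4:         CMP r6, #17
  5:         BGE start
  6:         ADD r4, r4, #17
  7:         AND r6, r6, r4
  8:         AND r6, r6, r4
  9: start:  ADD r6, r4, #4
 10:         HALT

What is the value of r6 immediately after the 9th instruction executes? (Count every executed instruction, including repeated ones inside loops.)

36

r4=15
r6=13
r6=13^1=12
CMP r6, #17  (cmp 12,17)
BGE start: not taken
r4=15+17=32
r6=12&32=0
r6=0&32=0
r6=32+4=36
After step 9: r6 = 36.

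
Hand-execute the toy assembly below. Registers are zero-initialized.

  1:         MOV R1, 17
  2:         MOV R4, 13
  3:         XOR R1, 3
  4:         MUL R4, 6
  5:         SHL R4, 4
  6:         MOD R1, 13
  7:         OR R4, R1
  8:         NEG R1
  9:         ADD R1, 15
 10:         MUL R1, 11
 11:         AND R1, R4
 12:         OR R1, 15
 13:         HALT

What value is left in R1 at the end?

111

after MOV R1, 17: R1=17
after MOV R4, 13: R4=13
after XOR R1, 3: R1=17^3=18
after MUL R4, 6: R4=13*6=78
after SHL R4, 4: R4=78<<4=1248
after MOD R1, 13: R1=18%13=5
after OR R4, R1: R4=1248|5=1253
after NEG R1: R1=-(5)=-5
after ADD R1, 15: R1=(-5)+15=10
after MUL R1, 11: R1=10*11=110
after AND R1, R4: R1=110&1253=100
after OR R1, 15: R1=100|15=111
halt.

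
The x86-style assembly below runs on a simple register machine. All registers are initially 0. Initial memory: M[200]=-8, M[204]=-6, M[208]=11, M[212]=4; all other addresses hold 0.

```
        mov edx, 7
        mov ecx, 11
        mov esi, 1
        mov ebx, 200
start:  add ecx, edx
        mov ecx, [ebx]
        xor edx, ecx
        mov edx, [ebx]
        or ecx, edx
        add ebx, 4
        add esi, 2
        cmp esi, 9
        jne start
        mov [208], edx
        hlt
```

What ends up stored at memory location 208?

4

edx=7
ecx=11
esi=1
ebx=200
ecx=11+7=18
ecx=M[200]=-8
edx=7^(-8)=-1
edx=M[200]=-8
ecx=(-8)|(-8)=-8
ebx=200+4=204
esi=1+2=3
cmp esi, 9  (cmp 3,9)
jne start: taken
ecx=(-8)+(-8)=-16
ecx=M[204]=-6
edx=(-8)^(-6)=2
edx=M[204]=-6
ecx=(-6)|(-6)=-6
ebx=204+4=208
esi=3+2=5
cmp esi, 9  (cmp 5,9)
jne start: taken
ecx=(-6)+(-6)=-12
ecx=M[208]=11
edx=(-6)^11=-15
edx=M[208]=11
ecx=11|11=11
ebx=208+4=212
esi=5+2=7
cmp esi, 9  (cmp 7,9)
jne start: taken
ecx=11+11=22
ecx=M[212]=4
edx=11^4=15
edx=M[212]=4
ecx=4|4=4
ebx=212+4=216
esi=7+2=9
cmp esi, 9  (cmp 9,9)
jne start: not taken
mov [208], edx → M[208]=4
halt.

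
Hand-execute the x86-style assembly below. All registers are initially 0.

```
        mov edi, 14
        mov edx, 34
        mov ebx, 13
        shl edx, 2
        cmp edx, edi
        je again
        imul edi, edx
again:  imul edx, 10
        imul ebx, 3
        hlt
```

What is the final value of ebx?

39

edi=14
edx=34
ebx=13
edx=34<<2=136
cmp edx, edi  (cmp 136,14)
je again: not taken
edi=14*136=1904
edx=136*10=1360
ebx=13*3=39
halt.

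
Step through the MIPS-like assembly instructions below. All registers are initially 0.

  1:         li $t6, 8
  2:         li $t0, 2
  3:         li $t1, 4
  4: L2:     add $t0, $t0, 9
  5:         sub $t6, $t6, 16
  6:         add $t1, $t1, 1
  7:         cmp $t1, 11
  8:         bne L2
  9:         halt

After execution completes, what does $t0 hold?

after li $t6, 8: $t6=8
after li $t0, 2: $t0=2
after li $t1, 4: $t1=4
after add $t0, $t0, 9: $t0=2+9=11
after sub $t6, $t6, 16: $t6=8-16=-8
after add $t1, $t1, 1: $t1=4+1=5
cmp $t1, 11  (cmp 5,11)
bne L2: taken
after add $t0, $t0, 9: $t0=11+9=20
after sub $t6, $t6, 16: $t6=(-8)-16=-24
after add $t1, $t1, 1: $t1=5+1=6
cmp $t1, 11  (cmp 6,11)
bne L2: taken
after add $t0, $t0, 9: $t0=20+9=29
after sub $t6, $t6, 16: $t6=(-24)-16=-40
after add $t1, $t1, 1: $t1=6+1=7
cmp $t1, 11  (cmp 7,11)
bne L2: taken
after add $t0, $t0, 9: $t0=29+9=38
after sub $t6, $t6, 16: $t6=(-40)-16=-56
after add $t1, $t1, 1: $t1=7+1=8
cmp $t1, 11  (cmp 8,11)
bne L2: taken
after add $t0, $t0, 9: $t0=38+9=47
after sub $t6, $t6, 16: $t6=(-56)-16=-72
after add $t1, $t1, 1: $t1=8+1=9
cmp $t1, 11  (cmp 9,11)
bne L2: taken
after add $t0, $t0, 9: $t0=47+9=56
after sub $t6, $t6, 16: $t6=(-72)-16=-88
after add $t1, $t1, 1: $t1=9+1=10
cmp $t1, 11  (cmp 10,11)
bne L2: taken
after add $t0, $t0, 9: $t0=56+9=65
after sub $t6, $t6, 16: $t6=(-88)-16=-104
after add $t1, $t1, 1: $t1=10+1=11
cmp $t1, 11  (cmp 11,11)
bne L2: not taken
halt.

65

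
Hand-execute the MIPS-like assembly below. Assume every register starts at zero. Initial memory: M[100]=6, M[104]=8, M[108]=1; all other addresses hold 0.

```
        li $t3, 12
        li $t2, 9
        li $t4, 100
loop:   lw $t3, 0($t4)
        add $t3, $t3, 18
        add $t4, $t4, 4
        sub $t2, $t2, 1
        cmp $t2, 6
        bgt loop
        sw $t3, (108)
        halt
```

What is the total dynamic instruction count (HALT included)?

li $t3, 12 → $t3=12
li $t2, 9 → $t2=9
li $t4, 100 → $t4=100
lw $t3, 0($t4) → $t3=M[100]=6
add $t3, $t3, 18 → $t3=6+18=24
add $t4, $t4, 4 → $t4=100+4=104
sub $t2, $t2, 1 → $t2=9-1=8
cmp $t2, 6  (cmp 8,6)
bgt loop: taken
lw $t3, 0($t4) → $t3=M[104]=8
add $t3, $t3, 18 → $t3=8+18=26
add $t4, $t4, 4 → $t4=104+4=108
sub $t2, $t2, 1 → $t2=8-1=7
cmp $t2, 6  (cmp 7,6)
bgt loop: taken
lw $t3, 0($t4) → $t3=M[108]=1
add $t3, $t3, 18 → $t3=1+18=19
add $t4, $t4, 4 → $t4=108+4=112
sub $t2, $t2, 1 → $t2=7-1=6
cmp $t2, 6  (cmp 6,6)
bgt loop: not taken
sw $t3, (108) → M[108]=19
halt.
Total executed instructions: 23.

23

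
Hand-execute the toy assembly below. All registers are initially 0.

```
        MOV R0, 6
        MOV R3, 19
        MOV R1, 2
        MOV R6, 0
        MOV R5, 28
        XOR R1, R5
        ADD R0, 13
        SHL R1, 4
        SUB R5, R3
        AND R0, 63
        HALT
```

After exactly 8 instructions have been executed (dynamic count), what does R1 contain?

R0=6
R3=19
R1=2
R6=0
R5=28
R1=2^28=30
R0=6+13=19
R1=30<<4=480
After step 8: R1 = 480.

480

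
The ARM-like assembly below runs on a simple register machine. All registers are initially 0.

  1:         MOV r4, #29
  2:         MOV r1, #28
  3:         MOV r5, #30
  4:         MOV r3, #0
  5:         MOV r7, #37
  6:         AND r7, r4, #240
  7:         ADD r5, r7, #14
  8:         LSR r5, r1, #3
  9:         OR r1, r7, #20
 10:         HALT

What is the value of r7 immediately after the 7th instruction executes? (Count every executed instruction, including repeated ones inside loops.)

MOV r4, #29 → r4=29
MOV r1, #28 → r1=28
MOV r5, #30 → r5=30
MOV r3, #0 → r3=0
MOV r7, #37 → r7=37
AND r7, r4, #240 → r7=29&240=16
ADD r5, r7, #14 → r5=16+14=30
After step 7: r7 = 16.

16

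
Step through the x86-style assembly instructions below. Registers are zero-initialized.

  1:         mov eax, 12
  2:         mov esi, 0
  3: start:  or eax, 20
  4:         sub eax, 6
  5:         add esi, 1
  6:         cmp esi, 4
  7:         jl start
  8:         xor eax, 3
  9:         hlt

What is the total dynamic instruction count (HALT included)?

mov eax, 12 → eax=12
mov esi, 0 → esi=0
or eax, 20 → eax=12|20=28
sub eax, 6 → eax=28-6=22
add esi, 1 → esi=0+1=1
cmp esi, 4  (cmp 1,4)
jl start: taken
or eax, 20 → eax=22|20=22
sub eax, 6 → eax=22-6=16
add esi, 1 → esi=1+1=2
cmp esi, 4  (cmp 2,4)
jl start: taken
or eax, 20 → eax=16|20=20
sub eax, 6 → eax=20-6=14
add esi, 1 → esi=2+1=3
cmp esi, 4  (cmp 3,4)
jl start: taken
or eax, 20 → eax=14|20=30
sub eax, 6 → eax=30-6=24
add esi, 1 → esi=3+1=4
cmp esi, 4  (cmp 4,4)
jl start: not taken
xor eax, 3 → eax=24^3=27
halt.
Total executed instructions: 24.

24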